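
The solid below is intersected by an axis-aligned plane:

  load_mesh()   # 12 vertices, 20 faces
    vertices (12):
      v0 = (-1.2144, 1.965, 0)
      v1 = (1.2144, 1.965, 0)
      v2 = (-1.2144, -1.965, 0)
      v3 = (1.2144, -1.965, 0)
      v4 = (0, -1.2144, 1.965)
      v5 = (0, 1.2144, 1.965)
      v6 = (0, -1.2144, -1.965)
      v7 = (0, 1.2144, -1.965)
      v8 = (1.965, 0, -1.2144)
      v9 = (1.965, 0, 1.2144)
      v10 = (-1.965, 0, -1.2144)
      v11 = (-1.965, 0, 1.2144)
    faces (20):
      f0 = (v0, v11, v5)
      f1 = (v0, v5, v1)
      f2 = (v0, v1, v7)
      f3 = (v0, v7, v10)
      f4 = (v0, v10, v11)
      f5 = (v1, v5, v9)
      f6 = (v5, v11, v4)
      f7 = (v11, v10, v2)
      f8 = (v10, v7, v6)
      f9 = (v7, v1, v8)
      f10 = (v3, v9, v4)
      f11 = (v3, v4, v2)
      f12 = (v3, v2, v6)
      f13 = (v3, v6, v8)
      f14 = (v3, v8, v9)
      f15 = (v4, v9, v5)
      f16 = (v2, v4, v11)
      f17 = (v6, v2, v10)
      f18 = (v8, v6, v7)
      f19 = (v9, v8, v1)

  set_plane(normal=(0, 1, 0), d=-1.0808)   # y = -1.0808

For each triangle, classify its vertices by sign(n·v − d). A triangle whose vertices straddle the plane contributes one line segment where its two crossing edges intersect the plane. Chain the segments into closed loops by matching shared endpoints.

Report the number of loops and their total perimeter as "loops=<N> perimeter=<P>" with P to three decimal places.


loops=1 perimeter=10.669

Straddling triangles (10 of 20):
  (v5,v11,v4) [++-] → (-0.216176, -1.0808, 1.88242)–(0, -1.0808, 1.965)  len=0.2314
  (v11,v10,v2) [++-] → (-1.55215, -1.0808, -0.546449)–(-1.55215, -1.0808, 0.546449)  len=1.0929
  (v10,v7,v6) [++-] → (0, -1.0808, -1.965)–(-0.216176, -1.0808, -1.88242)  len=0.2314
  (v3,v9,v4) [-+-] → (1.55215, -1.0808, 0.546449)–(0.216176, -1.0808, 1.88242)  len=1.8894
  (v3,v6,v8) [--+] → (0.216176, -1.0808, -1.88242)–(1.55215, -1.0808, -0.546449)  len=1.8894
  (v3,v8,v9) [-++] → (1.55215, -1.0808, -0.546449)–(1.55215, -1.0808, 0.546449)  len=1.0929
  (v4,v9,v5) [-++] → (0.216176, -1.0808, 1.88242)–(0, -1.0808, 1.965)  len=0.2314
  (v2,v4,v11) [--+] → (-0.216176, -1.0808, 1.88242)–(-1.55215, -1.0808, 0.546449)  len=1.8894
  (v6,v2,v10) [--+] → (-1.55215, -1.0808, -0.546449)–(-0.216176, -1.0808, -1.88242)  len=1.8894
  (v8,v6,v7) [+-+] → (0.216176, -1.0808, -1.88242)–(0, -1.0808, -1.965)  len=0.2314

Chained into 1 loop(s):
  loop 1: 10 segments, perimeter = 10.6689
Total perimeter = 10.669


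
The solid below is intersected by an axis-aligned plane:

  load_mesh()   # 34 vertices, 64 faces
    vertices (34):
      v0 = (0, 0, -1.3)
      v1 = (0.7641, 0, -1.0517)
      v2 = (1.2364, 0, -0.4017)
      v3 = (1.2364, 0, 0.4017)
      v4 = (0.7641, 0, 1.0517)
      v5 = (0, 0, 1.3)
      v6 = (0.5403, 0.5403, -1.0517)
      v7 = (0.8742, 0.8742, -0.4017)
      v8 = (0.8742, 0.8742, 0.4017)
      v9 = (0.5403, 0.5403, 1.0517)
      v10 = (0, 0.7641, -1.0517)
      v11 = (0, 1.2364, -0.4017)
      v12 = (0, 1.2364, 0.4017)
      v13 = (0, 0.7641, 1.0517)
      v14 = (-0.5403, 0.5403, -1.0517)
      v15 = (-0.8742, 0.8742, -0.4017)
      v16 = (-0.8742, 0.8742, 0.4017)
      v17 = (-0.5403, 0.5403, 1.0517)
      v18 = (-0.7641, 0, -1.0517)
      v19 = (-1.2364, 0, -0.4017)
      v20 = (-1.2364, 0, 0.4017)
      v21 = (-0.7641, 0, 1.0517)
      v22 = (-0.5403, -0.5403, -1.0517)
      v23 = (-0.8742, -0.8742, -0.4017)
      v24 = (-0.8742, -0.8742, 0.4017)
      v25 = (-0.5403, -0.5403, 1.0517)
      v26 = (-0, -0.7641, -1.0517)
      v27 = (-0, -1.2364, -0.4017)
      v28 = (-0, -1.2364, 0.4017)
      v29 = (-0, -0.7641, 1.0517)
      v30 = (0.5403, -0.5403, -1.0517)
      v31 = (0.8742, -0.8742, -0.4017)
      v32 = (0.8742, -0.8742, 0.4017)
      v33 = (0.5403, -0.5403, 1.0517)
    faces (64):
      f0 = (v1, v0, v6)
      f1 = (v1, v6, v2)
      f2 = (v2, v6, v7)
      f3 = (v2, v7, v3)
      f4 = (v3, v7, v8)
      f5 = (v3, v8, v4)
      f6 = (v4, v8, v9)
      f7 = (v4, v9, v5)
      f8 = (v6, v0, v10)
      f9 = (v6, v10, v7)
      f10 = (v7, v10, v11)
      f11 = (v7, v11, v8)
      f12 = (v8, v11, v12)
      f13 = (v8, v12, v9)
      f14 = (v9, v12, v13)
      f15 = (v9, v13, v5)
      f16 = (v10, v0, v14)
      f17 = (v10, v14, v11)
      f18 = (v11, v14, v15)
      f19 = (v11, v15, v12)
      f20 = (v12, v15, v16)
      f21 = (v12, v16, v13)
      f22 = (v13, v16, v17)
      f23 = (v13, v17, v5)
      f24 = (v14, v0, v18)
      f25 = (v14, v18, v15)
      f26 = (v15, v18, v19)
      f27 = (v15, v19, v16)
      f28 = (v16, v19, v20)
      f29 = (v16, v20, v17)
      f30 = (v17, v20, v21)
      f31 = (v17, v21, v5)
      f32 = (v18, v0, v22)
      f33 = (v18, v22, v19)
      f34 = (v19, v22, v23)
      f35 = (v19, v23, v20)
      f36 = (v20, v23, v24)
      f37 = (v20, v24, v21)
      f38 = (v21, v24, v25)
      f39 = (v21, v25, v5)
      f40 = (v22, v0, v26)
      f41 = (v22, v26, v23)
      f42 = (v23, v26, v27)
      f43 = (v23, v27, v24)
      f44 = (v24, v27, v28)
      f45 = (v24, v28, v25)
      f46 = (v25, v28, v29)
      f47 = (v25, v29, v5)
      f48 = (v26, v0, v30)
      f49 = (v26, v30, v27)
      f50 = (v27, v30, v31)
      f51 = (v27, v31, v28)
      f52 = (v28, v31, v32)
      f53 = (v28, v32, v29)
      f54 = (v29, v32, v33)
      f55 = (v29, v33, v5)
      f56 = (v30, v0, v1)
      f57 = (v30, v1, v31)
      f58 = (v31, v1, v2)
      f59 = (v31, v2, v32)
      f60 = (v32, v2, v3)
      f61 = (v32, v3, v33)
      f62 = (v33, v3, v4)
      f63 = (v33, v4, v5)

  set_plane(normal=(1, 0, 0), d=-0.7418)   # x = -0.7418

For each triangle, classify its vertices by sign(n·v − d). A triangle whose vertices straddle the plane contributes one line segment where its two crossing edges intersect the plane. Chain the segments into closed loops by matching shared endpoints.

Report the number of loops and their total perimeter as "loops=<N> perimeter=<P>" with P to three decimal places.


Straddling triangles (20 of 64):
  (v11,v14,v15) [++-] → (-0.7418, 0.7418, -0.659442)–(-0.7418, 0.929056, -0.4017)  len=0.3186
  (v11,v15,v12) [+-+] → (-0.7418, 0.929056, -0.4017)–(-0.7418, 0.929056, -0.280023)  len=0.1217
  (v12,v15,v16) [+--] → (-0.7418, 0.929056, -0.280023)–(-0.7418, 0.929056, 0.4017)  len=0.6817
  (v12,v16,v13) [+-+] → (-0.7418, 0.929056, 0.4017)–(-0.7418, 0.857525, 0.500144)  len=0.1217
  (v13,v16,v17) [+-+] → (-0.7418, 0.857525, 0.500144)–(-0.7418, 0.7418, 0.659442)  len=0.1969
  (v14,v0,v18) [++-] → (-0.7418, 0, -1.05895)–(-0.7418, 0.0538369, -1.0517)  len=0.0543
  (v14,v18,v15) [+--] → (-0.7418, 0.0538369, -1.0517)–(-0.7418, 0.7418, -0.659442)  len=0.7919
  (v16,v20,v17) [--+] → (-0.7418, 0.383899, 0.863545)–(-0.7418, 0.7418, 0.659442)  len=0.4120
  (v17,v20,v21) [+--] → (-0.7418, 0.383899, 0.863545)–(-0.7418, 0.0538369, 1.0517)  len=0.3799
  (v17,v21,v5) [+-+] → (-0.7418, 0.0538369, 1.0517)–(-0.7418, 0, 1.05895)  len=0.0543
  (v18,v0,v22) [-++] → (-0.7418, 0, -1.05895)–(-0.7418, -0.0538369, -1.0517)  len=0.0543
  (v18,v22,v19) [-+-] → (-0.7418, -0.0538369, -1.0517)–(-0.7418, -0.383899, -0.863545)  len=0.3799
  (v19,v22,v23) [-+-] → (-0.7418, -0.383899, -0.863545)–(-0.7418, -0.7418, -0.659442)  len=0.4120
  (v21,v24,v25) [--+] → (-0.7418, -0.7418, 0.659442)–(-0.7418, -0.0538369, 1.0517)  len=0.7919
  (v21,v25,v5) [-++] → (-0.7418, -0.0538369, 1.0517)–(-0.7418, 0, 1.05895)  len=0.0543
  (v22,v26,v23) [++-] → (-0.7418, -0.857525, -0.500144)–(-0.7418, -0.7418, -0.659442)  len=0.1969
  (v23,v26,v27) [-++] → (-0.7418, -0.857525, -0.500144)–(-0.7418, -0.929056, -0.4017)  len=0.1217
  (v23,v27,v24) [-+-] → (-0.7418, -0.929056, -0.4017)–(-0.7418, -0.929056, 0.280023)  len=0.6817
  (v24,v27,v28) [-++] → (-0.7418, -0.929056, 0.280023)–(-0.7418, -0.929056, 0.4017)  len=0.1217
  (v24,v28,v25) [-++] → (-0.7418, -0.929056, 0.4017)–(-0.7418, -0.7418, 0.659442)  len=0.3186

Chained into 1 loop(s):
  loop 1: 20 segments, perimeter = 6.2662
Total perimeter = 6.266

loops=1 perimeter=6.266


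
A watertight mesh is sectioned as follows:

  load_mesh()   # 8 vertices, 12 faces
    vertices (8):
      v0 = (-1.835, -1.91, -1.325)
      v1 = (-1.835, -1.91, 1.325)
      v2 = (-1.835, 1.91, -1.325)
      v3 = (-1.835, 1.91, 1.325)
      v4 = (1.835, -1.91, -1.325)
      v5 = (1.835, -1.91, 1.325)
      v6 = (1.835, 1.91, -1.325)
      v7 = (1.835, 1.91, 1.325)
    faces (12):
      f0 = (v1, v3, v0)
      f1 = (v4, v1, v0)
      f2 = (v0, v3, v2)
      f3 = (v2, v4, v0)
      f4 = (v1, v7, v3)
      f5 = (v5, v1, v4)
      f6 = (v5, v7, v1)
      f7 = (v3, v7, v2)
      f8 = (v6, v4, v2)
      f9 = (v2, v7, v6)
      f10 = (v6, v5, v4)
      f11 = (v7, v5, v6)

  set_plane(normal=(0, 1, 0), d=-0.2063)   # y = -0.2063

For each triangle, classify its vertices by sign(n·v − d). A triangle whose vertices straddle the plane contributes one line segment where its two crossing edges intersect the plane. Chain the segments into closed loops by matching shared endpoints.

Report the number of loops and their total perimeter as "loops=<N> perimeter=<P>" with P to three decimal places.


loops=1 perimeter=12.640

Straddling triangles (8 of 12):
  (v1,v3,v0) [-+-] → (-1.835, -0.2063, 1.325)–(-1.835, -0.2063, -0.143114)  len=1.4681
  (v0,v3,v2) [-++] → (-1.835, -0.2063, -0.143114)–(-1.835, -0.2063, -1.325)  len=1.1819
  (v2,v4,v0) [+--] → (0.198199, -0.2063, -1.325)–(-1.835, -0.2063, -1.325)  len=2.0332
  (v1,v7,v3) [-++] → (-0.198199, -0.2063, 1.325)–(-1.835, -0.2063, 1.325)  len=1.6368
  (v5,v7,v1) [-+-] → (1.835, -0.2063, 1.325)–(-0.198199, -0.2063, 1.325)  len=2.0332
  (v6,v4,v2) [+-+] → (1.835, -0.2063, -1.325)–(0.198199, -0.2063, -1.325)  len=1.6368
  (v6,v5,v4) [+--] → (1.835, -0.2063, 0.143114)–(1.835, -0.2063, -1.325)  len=1.4681
  (v7,v5,v6) [+-+] → (1.835, -0.2063, 1.325)–(1.835, -0.2063, 0.143114)  len=1.1819

Chained into 1 loop(s):
  loop 1: 8 segments, perimeter = 12.6400
Total perimeter = 12.640


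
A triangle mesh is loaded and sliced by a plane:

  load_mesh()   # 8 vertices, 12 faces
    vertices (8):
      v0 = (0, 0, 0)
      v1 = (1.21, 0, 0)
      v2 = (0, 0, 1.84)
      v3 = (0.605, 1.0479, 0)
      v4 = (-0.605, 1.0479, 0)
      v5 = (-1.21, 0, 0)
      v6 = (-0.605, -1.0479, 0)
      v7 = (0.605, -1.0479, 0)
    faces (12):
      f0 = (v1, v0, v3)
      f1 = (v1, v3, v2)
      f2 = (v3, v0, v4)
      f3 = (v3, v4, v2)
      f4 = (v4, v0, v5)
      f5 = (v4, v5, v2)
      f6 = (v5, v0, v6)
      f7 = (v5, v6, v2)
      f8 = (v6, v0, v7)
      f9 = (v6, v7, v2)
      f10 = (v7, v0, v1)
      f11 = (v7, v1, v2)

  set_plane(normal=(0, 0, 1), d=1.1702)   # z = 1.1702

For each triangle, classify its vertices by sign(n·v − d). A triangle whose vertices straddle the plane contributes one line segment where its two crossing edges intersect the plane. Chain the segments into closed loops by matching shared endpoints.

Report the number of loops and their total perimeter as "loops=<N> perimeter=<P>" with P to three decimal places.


loops=1 perimeter=2.643

Straddling triangles (6 of 12):
  (v1,v3,v2) [--+] → (0.220233, 0.381458, 1.1702)–(0.440466, 0, 1.1702)  len=0.4405
  (v3,v4,v2) [--+] → (-0.220233, 0.381458, 1.1702)–(0.220233, 0.381458, 1.1702)  len=0.4405
  (v4,v5,v2) [--+] → (-0.440466, 0, 1.1702)–(-0.220233, 0.381458, 1.1702)  len=0.4405
  (v5,v6,v2) [--+] → (-0.220233, -0.381458, 1.1702)–(-0.440466, 0, 1.1702)  len=0.4405
  (v6,v7,v2) [--+] → (0.220233, -0.381458, 1.1702)–(-0.220233, -0.381458, 1.1702)  len=0.4405
  (v7,v1,v2) [--+] → (0.440466, 0, 1.1702)–(0.220233, -0.381458, 1.1702)  len=0.4405

Chained into 1 loop(s):
  loop 1: 6 segments, perimeter = 2.6428
Total perimeter = 2.643


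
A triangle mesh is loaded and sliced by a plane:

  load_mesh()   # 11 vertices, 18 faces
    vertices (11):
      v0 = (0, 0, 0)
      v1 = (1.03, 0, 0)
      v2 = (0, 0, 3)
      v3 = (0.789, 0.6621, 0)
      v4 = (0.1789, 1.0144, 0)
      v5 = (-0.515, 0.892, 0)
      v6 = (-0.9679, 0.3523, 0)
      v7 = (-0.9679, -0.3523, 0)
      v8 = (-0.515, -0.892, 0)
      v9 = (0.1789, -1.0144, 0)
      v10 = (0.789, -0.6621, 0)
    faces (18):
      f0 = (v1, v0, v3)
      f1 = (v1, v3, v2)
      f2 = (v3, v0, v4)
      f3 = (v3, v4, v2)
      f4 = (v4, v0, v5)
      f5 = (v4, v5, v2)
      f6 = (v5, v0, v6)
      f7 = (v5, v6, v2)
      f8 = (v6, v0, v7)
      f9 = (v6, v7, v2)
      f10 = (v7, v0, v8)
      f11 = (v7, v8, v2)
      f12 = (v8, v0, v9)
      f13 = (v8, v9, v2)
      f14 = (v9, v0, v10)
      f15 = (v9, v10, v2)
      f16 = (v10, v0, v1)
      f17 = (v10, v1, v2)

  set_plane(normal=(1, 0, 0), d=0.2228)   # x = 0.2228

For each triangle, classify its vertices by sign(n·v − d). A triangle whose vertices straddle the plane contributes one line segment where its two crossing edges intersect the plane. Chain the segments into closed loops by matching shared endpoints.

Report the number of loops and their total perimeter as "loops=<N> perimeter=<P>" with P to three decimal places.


loops=1 perimeter=7.118

Straddling triangles (8 of 18):
  (v1,v0,v3) [+-+] → (0.2228, 0, 0)–(0.2228, 0.186966, 0)  len=0.1870
  (v1,v3,v2) [++-] → (0.2228, 0.186966, 2.15285)–(0.2228, 0, 2.35107)  len=0.2725
  (v3,v0,v4) [+--] → (0.2228, 0.186966, 0)–(0.2228, 0.98905, 0)  len=0.8021
  (v3,v4,v2) [+--] → (0.2228, 0.98905, 0)–(0.2228, 0.186966, 2.15285)  len=2.2974
  (v9,v0,v10) [--+] → (0.2228, -0.186966, 0)–(0.2228, -0.98905, 0)  len=0.8021
  (v9,v10,v2) [-+-] → (0.2228, -0.98905, 0)–(0.2228, -0.186966, 2.15285)  len=2.2974
  (v10,v0,v1) [+-+] → (0.2228, -0.186966, 0)–(0.2228, 0, 0)  len=0.1870
  (v10,v1,v2) [++-] → (0.2228, 0, 2.35107)–(0.2228, -0.186966, 2.15285)  len=0.2725

Chained into 1 loop(s):
  loop 1: 8 segments, perimeter = 7.1179
Total perimeter = 7.118


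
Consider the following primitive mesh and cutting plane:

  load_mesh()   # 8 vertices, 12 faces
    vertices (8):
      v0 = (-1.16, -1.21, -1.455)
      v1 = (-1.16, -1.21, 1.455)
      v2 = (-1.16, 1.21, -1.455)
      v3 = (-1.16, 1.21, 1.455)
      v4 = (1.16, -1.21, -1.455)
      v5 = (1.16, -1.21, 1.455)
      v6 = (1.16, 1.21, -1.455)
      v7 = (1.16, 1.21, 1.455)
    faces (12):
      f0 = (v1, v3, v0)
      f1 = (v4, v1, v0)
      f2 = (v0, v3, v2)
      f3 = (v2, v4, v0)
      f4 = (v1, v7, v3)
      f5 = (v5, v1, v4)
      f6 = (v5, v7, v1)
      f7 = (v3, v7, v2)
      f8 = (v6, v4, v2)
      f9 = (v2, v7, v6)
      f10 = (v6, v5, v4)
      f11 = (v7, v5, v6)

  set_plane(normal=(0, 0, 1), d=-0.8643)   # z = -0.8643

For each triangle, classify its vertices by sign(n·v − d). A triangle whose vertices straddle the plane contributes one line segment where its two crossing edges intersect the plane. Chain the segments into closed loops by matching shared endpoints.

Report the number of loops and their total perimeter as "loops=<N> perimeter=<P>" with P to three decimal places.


loops=1 perimeter=9.480

Straddling triangles (8 of 12):
  (v1,v3,v0) [++-] → (-1.16, -0.718765, -0.8643)–(-1.16, -1.21, -0.8643)  len=0.4912
  (v4,v1,v0) [-+-] → (0.689064, -1.21, -0.8643)–(-1.16, -1.21, -0.8643)  len=1.8491
  (v0,v3,v2) [-+-] → (-1.16, -0.718765, -0.8643)–(-1.16, 1.21, -0.8643)  len=1.9288
  (v5,v1,v4) [++-] → (0.689064, -1.21, -0.8643)–(1.16, -1.21, -0.8643)  len=0.4709
  (v3,v7,v2) [++-] → (-0.689064, 1.21, -0.8643)–(-1.16, 1.21, -0.8643)  len=0.4709
  (v2,v7,v6) [-+-] → (-0.689064, 1.21, -0.8643)–(1.16, 1.21, -0.8643)  len=1.8491
  (v6,v5,v4) [-+-] → (1.16, 0.718765, -0.8643)–(1.16, -1.21, -0.8643)  len=1.9288
  (v7,v5,v6) [++-] → (1.16, 0.718765, -0.8643)–(1.16, 1.21, -0.8643)  len=0.4912

Chained into 1 loop(s):
  loop 1: 8 segments, perimeter = 9.4800
Total perimeter = 9.480


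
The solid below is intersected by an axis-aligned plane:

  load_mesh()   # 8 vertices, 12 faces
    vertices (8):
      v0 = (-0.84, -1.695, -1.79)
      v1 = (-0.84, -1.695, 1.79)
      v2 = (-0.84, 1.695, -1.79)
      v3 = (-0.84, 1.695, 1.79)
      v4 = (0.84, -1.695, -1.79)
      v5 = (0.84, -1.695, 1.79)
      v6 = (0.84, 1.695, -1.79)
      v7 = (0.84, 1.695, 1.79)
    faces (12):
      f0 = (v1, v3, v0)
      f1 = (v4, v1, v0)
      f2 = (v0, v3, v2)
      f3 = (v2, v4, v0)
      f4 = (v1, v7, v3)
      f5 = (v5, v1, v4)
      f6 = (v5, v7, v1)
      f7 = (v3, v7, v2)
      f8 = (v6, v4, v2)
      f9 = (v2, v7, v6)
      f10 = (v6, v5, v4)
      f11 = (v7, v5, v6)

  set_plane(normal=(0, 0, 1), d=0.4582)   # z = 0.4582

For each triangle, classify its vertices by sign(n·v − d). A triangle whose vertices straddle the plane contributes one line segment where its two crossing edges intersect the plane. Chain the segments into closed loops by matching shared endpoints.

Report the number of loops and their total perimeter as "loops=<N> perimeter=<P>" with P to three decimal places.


loops=1 perimeter=10.140

Straddling triangles (8 of 12):
  (v1,v3,v0) [++-] → (-0.84, 0.433882, 0.4582)–(-0.84, -1.695, 0.4582)  len=2.1289
  (v4,v1,v0) [-+-] → (-0.215021, -1.695, 0.4582)–(-0.84, -1.695, 0.4582)  len=0.6250
  (v0,v3,v2) [-+-] → (-0.84, 0.433882, 0.4582)–(-0.84, 1.695, 0.4582)  len=1.2611
  (v5,v1,v4) [++-] → (-0.215021, -1.695, 0.4582)–(0.84, -1.695, 0.4582)  len=1.0550
  (v3,v7,v2) [++-] → (0.215021, 1.695, 0.4582)–(-0.84, 1.695, 0.4582)  len=1.0550
  (v2,v7,v6) [-+-] → (0.215021, 1.695, 0.4582)–(0.84, 1.695, 0.4582)  len=0.6250
  (v6,v5,v4) [-+-] → (0.84, -0.433882, 0.4582)–(0.84, -1.695, 0.4582)  len=1.2611
  (v7,v5,v6) [++-] → (0.84, -0.433882, 0.4582)–(0.84, 1.695, 0.4582)  len=2.1289

Chained into 1 loop(s):
  loop 1: 8 segments, perimeter = 10.1400
Total perimeter = 10.140


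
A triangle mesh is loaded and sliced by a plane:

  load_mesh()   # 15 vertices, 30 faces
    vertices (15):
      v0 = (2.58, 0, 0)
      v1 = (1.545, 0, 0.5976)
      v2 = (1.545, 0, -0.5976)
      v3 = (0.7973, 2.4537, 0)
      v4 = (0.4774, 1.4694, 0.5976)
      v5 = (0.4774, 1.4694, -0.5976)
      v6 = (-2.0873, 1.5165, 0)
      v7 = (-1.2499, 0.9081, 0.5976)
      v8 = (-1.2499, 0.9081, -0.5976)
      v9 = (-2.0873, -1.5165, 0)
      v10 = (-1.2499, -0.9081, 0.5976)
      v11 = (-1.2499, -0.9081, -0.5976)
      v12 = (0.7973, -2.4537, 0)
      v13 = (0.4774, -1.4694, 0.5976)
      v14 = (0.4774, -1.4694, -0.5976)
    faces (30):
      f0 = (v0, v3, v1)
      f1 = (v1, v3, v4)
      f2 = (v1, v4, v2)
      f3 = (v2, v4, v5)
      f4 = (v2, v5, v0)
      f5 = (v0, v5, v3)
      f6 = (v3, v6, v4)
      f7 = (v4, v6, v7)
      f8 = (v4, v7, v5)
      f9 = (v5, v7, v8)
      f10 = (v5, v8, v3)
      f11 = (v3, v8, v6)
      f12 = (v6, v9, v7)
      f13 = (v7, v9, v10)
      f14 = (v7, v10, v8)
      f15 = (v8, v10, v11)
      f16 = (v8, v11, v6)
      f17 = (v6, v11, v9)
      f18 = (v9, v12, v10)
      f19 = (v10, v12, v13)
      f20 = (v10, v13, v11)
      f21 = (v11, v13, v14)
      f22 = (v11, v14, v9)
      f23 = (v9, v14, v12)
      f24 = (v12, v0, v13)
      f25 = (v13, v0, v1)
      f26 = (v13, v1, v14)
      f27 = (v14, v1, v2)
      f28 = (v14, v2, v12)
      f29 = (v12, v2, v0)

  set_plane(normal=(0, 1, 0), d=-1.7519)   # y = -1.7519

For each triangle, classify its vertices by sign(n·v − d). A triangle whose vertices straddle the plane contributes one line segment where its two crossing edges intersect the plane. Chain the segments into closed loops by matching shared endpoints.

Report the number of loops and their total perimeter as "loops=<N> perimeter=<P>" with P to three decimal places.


loops=1 perimeter=5.661

Straddling triangles (6 of 30):
  (v9,v12,v10) [+-+] → (-1.36276, -1.7519, 0)–(-0.132258, -1.7519, 0.271348)  len=1.2601
  (v10,v12,v13) [+-+] → (-0.132258, -1.7519, 0.271348)–(0.569213, -1.7519, 0.426085)  len=0.7183
  (v9,v14,v12) [++-] → (0.569213, -1.7519, -0.426085)–(-1.36276, -1.7519, 0)  len=1.9784
  (v12,v0,v13) [-++] → (1.30718, -1.7519, 0)–(0.569213, -1.7519, 0.426085)  len=0.8521
  (v14,v2,v12) [++-] → (1.01115, -1.7519, -0.170924)–(0.569213, -1.7519, -0.426085)  len=0.5103
  (v12,v2,v0) [-++] → (1.01115, -1.7519, -0.170924)–(1.30718, -1.7519, 0)  len=0.3418

Chained into 1 loop(s):
  loop 1: 6 segments, perimeter = 5.6611
Total perimeter = 5.661


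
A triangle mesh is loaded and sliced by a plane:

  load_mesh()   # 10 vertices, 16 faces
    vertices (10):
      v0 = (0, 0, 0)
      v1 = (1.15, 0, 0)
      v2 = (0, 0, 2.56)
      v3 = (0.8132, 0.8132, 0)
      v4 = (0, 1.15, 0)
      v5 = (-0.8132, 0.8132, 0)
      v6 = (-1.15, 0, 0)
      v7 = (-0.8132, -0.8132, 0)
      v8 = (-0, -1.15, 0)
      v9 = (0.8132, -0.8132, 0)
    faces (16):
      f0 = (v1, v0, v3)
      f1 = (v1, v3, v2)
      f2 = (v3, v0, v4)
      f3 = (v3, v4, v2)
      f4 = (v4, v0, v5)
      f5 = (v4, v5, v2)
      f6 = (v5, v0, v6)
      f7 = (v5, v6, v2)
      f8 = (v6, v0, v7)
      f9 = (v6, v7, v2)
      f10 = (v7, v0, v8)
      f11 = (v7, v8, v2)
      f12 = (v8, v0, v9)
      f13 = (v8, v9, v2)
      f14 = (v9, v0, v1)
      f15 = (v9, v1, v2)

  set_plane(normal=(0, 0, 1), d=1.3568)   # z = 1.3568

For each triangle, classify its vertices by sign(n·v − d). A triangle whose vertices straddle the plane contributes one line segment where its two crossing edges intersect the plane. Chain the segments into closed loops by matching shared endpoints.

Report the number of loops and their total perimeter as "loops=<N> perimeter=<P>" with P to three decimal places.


loops=1 perimeter=3.310

Straddling triangles (8 of 16):
  (v1,v3,v2) [--+] → (0.382204, 0.382204, 1.3568)–(0.5405, 0, 1.3568)  len=0.4137
  (v3,v4,v2) [--+] → (0, 0.5405, 1.3568)–(0.382204, 0.382204, 1.3568)  len=0.4137
  (v4,v5,v2) [--+] → (-0.382204, 0.382204, 1.3568)–(0, 0.5405, 1.3568)  len=0.4137
  (v5,v6,v2) [--+] → (-0.5405, 0, 1.3568)–(-0.382204, 0.382204, 1.3568)  len=0.4137
  (v6,v7,v2) [--+] → (-0.382204, -0.382204, 1.3568)–(-0.5405, 0, 1.3568)  len=0.4137
  (v7,v8,v2) [--+] → (0, -0.5405, 1.3568)–(-0.382204, -0.382204, 1.3568)  len=0.4137
  (v8,v9,v2) [--+] → (0.382204, -0.382204, 1.3568)–(0, -0.5405, 1.3568)  len=0.4137
  (v9,v1,v2) [--+] → (0.5405, 0, 1.3568)–(0.382204, -0.382204, 1.3568)  len=0.4137

Chained into 1 loop(s):
  loop 1: 8 segments, perimeter = 3.3095
Total perimeter = 3.310


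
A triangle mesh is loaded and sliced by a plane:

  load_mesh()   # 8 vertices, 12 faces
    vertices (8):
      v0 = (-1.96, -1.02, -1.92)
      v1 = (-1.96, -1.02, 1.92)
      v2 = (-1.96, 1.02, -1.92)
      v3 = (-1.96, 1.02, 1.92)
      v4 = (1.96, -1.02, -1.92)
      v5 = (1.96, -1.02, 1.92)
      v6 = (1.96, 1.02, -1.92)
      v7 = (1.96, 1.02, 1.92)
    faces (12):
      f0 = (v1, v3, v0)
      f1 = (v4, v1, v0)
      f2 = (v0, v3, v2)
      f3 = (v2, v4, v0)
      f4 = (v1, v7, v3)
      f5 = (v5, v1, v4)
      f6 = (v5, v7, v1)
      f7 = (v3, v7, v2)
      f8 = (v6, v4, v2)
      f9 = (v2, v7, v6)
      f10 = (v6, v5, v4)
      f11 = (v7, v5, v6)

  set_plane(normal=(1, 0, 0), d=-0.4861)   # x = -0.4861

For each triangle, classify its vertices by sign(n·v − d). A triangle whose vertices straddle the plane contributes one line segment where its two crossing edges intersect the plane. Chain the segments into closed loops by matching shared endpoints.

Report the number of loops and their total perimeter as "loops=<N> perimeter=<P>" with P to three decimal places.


Straddling triangles (8 of 12):
  (v4,v1,v0) [+--] → (-0.4861, -1.02, 0.47618)–(-0.4861, -1.02, -1.92)  len=2.3962
  (v2,v4,v0) [-+-] → (-0.4861, 0.25297, -1.92)–(-0.4861, -1.02, -1.92)  len=1.2730
  (v1,v7,v3) [-+-] → (-0.4861, -0.25297, 1.92)–(-0.4861, 1.02, 1.92)  len=1.2730
  (v5,v1,v4) [+-+] → (-0.4861, -1.02, 1.92)–(-0.4861, -1.02, 0.47618)  len=1.4438
  (v5,v7,v1) [++-] → (-0.4861, -0.25297, 1.92)–(-0.4861, -1.02, 1.92)  len=0.7670
  (v3,v7,v2) [-+-] → (-0.4861, 1.02, 1.92)–(-0.4861, 1.02, -0.47618)  len=2.3962
  (v6,v4,v2) [++-] → (-0.4861, 0.25297, -1.92)–(-0.4861, 1.02, -1.92)  len=0.7670
  (v2,v7,v6) [-++] → (-0.4861, 1.02, -0.47618)–(-0.4861, 1.02, -1.92)  len=1.4438

Chained into 1 loop(s):
  loop 1: 8 segments, perimeter = 11.7600
Total perimeter = 11.760

loops=1 perimeter=11.760


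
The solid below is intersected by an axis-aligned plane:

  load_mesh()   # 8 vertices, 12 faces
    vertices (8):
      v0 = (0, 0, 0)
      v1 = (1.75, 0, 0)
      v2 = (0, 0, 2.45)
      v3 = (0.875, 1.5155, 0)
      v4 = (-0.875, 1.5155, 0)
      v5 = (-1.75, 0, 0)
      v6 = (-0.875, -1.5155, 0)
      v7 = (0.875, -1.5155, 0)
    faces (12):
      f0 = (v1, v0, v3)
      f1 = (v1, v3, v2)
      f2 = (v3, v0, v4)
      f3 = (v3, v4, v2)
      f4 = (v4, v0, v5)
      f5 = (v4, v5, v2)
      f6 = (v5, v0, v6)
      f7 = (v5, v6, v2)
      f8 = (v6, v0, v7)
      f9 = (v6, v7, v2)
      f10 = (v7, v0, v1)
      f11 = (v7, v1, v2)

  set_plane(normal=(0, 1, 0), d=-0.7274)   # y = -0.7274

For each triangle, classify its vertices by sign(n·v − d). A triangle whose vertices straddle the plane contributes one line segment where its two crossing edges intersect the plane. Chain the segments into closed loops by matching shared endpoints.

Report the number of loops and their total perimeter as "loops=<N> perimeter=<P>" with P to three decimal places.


loops=1 perimeter=6.631

Straddling triangles (6 of 12):
  (v5,v0,v6) [++-] → (-0.419977, -0.7274, 0)–(-1.33002, -0.7274, 0)  len=0.9100
  (v5,v6,v2) [+-+] → (-1.33002, -0.7274, 0)–(-0.419977, -0.7274, 1.27406)  len=1.5657
  (v6,v0,v7) [-+-] → (-0.419977, -0.7274, 0)–(0.419977, -0.7274, 0)  len=0.8400
  (v6,v7,v2) [--+] → (0.419977, -0.7274, 1.27406)–(-0.419977, -0.7274, 1.27406)  len=0.8400
  (v7,v0,v1) [-++] → (0.419977, -0.7274, 0)–(1.33002, -0.7274, 0)  len=0.9100
  (v7,v1,v2) [-++] → (1.33002, -0.7274, 0)–(0.419977, -0.7274, 1.27406)  len=1.5657

Chained into 1 loop(s):
  loop 1: 6 segments, perimeter = 6.6314
Total perimeter = 6.631


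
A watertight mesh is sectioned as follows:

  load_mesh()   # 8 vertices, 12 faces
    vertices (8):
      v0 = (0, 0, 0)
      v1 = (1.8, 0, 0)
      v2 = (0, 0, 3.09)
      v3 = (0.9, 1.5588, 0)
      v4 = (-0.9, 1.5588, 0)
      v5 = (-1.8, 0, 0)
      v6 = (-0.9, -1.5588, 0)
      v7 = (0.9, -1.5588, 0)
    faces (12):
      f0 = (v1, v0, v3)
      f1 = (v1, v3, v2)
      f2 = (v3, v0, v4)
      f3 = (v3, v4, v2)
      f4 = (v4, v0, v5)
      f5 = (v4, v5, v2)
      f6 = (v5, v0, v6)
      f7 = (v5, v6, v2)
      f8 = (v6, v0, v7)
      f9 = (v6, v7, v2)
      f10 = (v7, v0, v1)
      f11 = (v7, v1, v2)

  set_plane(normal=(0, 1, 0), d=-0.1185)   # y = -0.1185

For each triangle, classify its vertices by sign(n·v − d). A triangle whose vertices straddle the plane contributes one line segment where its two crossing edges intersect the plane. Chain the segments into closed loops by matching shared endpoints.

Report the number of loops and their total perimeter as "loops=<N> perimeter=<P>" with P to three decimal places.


loops=1 perimeter=10.208

Straddling triangles (6 of 12):
  (v5,v0,v6) [++-] → (-0.068418, -0.1185, 0)–(-1.73158, -0.1185, 0)  len=1.6632
  (v5,v6,v2) [+-+] → (-1.73158, -0.1185, 0)–(-0.068418, -0.1185, 2.8551)  len=3.3042
  (v6,v0,v7) [-+-] → (-0.068418, -0.1185, 0)–(0.068418, -0.1185, 0)  len=0.1368
  (v6,v7,v2) [--+] → (0.068418, -0.1185, 2.8551)–(-0.068418, -0.1185, 2.8551)  len=0.1368
  (v7,v0,v1) [-++] → (0.068418, -0.1185, 0)–(1.73158, -0.1185, 0)  len=1.6632
  (v7,v1,v2) [-++] → (1.73158, -0.1185, 0)–(0.068418, -0.1185, 2.8551)  len=3.3042

Chained into 1 loop(s):
  loop 1: 6 segments, perimeter = 10.2084
Total perimeter = 10.208


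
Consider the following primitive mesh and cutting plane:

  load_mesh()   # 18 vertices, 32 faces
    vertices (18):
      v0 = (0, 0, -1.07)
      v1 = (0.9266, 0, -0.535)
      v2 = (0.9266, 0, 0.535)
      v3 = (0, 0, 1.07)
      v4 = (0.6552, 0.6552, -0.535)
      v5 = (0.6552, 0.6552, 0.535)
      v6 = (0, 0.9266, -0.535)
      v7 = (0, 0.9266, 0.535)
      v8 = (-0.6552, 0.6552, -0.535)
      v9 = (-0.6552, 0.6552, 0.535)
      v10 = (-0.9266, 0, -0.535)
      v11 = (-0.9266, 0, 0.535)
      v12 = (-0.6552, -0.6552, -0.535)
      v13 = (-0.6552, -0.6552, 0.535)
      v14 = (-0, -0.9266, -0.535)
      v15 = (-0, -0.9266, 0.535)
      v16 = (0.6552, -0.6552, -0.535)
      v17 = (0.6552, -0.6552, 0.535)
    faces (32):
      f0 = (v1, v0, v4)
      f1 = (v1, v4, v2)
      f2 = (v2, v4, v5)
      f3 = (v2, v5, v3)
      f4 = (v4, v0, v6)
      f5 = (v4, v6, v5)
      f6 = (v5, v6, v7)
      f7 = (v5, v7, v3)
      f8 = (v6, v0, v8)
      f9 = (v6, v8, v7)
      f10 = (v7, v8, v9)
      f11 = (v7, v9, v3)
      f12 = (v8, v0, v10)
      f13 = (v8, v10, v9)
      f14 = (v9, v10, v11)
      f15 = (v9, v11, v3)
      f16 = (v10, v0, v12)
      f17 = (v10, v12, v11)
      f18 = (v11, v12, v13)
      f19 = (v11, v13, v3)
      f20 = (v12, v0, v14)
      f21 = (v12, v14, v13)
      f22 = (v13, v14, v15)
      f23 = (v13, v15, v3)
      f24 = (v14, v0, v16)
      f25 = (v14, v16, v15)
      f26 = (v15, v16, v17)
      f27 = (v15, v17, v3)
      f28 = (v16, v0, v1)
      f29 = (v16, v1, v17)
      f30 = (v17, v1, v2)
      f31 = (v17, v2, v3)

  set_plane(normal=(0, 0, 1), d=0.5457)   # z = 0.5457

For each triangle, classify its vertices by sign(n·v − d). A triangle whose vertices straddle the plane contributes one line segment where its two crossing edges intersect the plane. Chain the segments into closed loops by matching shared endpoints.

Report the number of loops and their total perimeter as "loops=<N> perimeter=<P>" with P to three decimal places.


Straddling triangles (8 of 32):
  (v2,v5,v3) [--+] → (0.642096, 0.642096, 0.5457)–(0.908068, 0, 0.5457)  len=0.6950
  (v5,v7,v3) [--+] → (0, 0.908068, 0.5457)–(0.642096, 0.642096, 0.5457)  len=0.6950
  (v7,v9,v3) [--+] → (-0.642096, 0.642096, 0.5457)–(0, 0.908068, 0.5457)  len=0.6950
  (v9,v11,v3) [--+] → (-0.908068, 0, 0.5457)–(-0.642096, 0.642096, 0.5457)  len=0.6950
  (v11,v13,v3) [--+] → (-0.642096, -0.642096, 0.5457)–(-0.908068, 0, 0.5457)  len=0.6950
  (v13,v15,v3) [--+] → (0, -0.908068, 0.5457)–(-0.642096, -0.642096, 0.5457)  len=0.6950
  (v15,v17,v3) [--+] → (0.642096, -0.642096, 0.5457)–(0, -0.908068, 0.5457)  len=0.6950
  (v17,v2,v3) [--+] → (0.908068, 0, 0.5457)–(0.642096, -0.642096, 0.5457)  len=0.6950

Chained into 1 loop(s):
  loop 1: 8 segments, perimeter = 5.5600
Total perimeter = 5.560

loops=1 perimeter=5.560


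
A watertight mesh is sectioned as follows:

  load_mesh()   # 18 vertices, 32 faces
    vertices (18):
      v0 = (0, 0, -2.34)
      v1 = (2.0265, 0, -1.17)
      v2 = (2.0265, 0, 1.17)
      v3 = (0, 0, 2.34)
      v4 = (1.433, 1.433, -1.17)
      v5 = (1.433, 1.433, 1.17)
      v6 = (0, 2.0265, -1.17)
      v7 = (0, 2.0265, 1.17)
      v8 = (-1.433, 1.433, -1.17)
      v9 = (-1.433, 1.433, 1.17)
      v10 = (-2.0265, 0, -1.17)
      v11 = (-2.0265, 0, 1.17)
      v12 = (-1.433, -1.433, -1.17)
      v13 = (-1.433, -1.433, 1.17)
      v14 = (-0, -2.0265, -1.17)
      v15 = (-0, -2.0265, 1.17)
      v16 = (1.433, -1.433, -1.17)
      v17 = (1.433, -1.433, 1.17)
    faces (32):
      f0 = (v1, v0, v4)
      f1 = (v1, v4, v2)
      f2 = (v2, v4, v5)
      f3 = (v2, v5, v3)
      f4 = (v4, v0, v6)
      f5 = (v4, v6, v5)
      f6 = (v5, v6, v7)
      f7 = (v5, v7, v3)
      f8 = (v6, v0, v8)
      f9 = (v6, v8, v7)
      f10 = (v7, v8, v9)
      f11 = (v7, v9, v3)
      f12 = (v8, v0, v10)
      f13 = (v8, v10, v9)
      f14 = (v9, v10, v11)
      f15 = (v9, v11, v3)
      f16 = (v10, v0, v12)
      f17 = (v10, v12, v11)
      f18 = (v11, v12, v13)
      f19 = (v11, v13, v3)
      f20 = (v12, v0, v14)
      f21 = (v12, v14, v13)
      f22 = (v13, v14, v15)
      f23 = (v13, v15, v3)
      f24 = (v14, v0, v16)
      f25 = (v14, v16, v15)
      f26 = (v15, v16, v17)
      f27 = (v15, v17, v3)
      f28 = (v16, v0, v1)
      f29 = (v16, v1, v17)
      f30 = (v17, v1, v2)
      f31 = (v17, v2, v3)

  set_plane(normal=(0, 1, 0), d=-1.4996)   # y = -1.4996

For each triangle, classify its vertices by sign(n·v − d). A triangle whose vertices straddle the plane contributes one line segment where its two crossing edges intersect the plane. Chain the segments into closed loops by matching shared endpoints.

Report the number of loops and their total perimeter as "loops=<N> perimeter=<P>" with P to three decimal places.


Straddling triangles (8 of 32):
  (v12,v0,v14) [++-] → (0, -1.4996, -1.47421)–(-1.27219, -1.4996, -1.17)  len=1.3081
  (v12,v14,v13) [+-+] → (-1.27219, -1.4996, -1.17)–(-1.27219, -1.4996, 0.907415)  len=2.0774
  (v13,v14,v15) [+--] → (-1.27219, -1.4996, 0.907415)–(-1.27219, -1.4996, 1.17)  len=0.2626
  (v13,v15,v3) [+-+] → (-1.27219, -1.4996, 1.17)–(0, -1.4996, 1.47421)  len=1.3081
  (v14,v0,v16) [-++] → (0, -1.4996, -1.47421)–(1.27219, -1.4996, -1.17)  len=1.3081
  (v14,v16,v15) [-+-] → (1.27219, -1.4996, -1.17)–(1.27219, -1.4996, -0.907415)  len=0.2626
  (v15,v16,v17) [-++] → (1.27219, -1.4996, -0.907415)–(1.27219, -1.4996, 1.17)  len=2.0774
  (v15,v17,v3) [-++] → (1.27219, -1.4996, 1.17)–(0, -1.4996, 1.47421)  len=1.3081

Chained into 1 loop(s):
  loop 1: 8 segments, perimeter = 9.9122
Total perimeter = 9.912

loops=1 perimeter=9.912


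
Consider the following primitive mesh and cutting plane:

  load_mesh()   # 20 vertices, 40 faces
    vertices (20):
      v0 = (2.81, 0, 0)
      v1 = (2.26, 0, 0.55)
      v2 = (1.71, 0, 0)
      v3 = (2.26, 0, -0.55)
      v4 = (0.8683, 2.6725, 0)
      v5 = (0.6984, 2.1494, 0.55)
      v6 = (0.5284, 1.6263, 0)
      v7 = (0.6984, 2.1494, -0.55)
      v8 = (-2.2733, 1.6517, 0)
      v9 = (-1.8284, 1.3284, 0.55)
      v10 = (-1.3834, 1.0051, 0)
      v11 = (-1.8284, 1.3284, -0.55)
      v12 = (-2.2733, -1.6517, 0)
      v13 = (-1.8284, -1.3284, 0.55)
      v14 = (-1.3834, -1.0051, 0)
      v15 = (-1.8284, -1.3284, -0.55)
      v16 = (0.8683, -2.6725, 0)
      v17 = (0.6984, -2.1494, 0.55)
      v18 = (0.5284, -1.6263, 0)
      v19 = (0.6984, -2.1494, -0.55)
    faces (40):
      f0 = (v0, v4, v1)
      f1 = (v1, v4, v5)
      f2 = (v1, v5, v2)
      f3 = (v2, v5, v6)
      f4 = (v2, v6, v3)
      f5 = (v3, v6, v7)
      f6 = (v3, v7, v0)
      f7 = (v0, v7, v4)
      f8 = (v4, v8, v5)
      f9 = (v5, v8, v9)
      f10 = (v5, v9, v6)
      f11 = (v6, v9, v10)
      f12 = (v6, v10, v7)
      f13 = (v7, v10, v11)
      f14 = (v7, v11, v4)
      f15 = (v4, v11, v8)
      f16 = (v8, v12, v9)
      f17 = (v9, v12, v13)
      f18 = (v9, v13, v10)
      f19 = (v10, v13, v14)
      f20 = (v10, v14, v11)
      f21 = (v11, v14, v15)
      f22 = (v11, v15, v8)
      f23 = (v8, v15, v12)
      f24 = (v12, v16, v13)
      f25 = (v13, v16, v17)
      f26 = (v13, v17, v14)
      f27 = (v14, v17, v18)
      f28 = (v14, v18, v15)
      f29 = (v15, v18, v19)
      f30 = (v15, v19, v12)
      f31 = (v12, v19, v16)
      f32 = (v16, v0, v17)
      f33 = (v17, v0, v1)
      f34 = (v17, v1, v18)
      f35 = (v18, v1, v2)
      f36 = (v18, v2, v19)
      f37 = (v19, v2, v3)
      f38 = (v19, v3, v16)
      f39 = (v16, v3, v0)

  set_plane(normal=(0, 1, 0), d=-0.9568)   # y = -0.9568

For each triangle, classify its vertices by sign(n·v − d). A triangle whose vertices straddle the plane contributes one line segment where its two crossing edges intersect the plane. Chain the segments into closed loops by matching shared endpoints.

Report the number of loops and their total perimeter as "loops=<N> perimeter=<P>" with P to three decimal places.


Straddling triangles (16 of 40):
  (v8,v12,v9) [+-+] → (-2.2733, -0.9568, 0)–(-2.16956, -0.9568, 0.128249)  len=0.1650
  (v9,v12,v13) [+--] → (-2.16956, -0.9568, 0.128249)–(-1.8284, -0.9568, 0.55)  len=0.5425
  (v9,v13,v10) [+-+] → (-1.8284, -0.9568, 0.55)–(-1.75754, -0.9568, 0.462415)  len=0.1127
  (v10,v13,v14) [+--] → (-1.75754, -0.9568, 0.462415)–(-1.3834, -0.9568, 0)  len=0.5948
  (v10,v14,v11) [+-+] → (-1.3834, -0.9568, 0)–(-1.39261, -0.9568, -0.0113842)  len=0.0146
  (v11,v14,v15) [+--] → (-1.39261, -0.9568, -0.0113842)–(-1.8284, -0.9568, -0.55)  len=0.6928
  (v11,v15,v8) [+-+] → (-1.8284, -0.9568, -0.55)–(-1.88388, -0.9568, -0.481418)  len=0.0882
  (v8,v15,v12) [+--] → (-1.88388, -0.9568, -0.481418)–(-2.2733, -0.9568, 0)  len=0.6192
  (v16,v0,v17) [-+-] → (2.11484, -0.9568, 0)–(1.87003, -0.9568, 0.244831)  len=0.3462
  (v17,v0,v1) [-++] → (1.87003, -0.9568, 0.244831)–(1.56486, -0.9568, 0.55)  len=0.4316
  (v17,v1,v18) [-+-] → (1.56486, -0.9568, 0.55)–(1.24125, -0.9568, 0.226419)  len=0.4576
  (v18,v1,v2) [-++] → (1.24125, -0.9568, 0.226419)–(1.01483, -0.9568, 0)  len=0.3202
  (v18,v2,v19) [-+-] → (1.01483, -0.9568, 0)–(1.25969, -0.9568, -0.244831)  len=0.3463
  (v19,v2,v3) [-++] → (1.25969, -0.9568, -0.244831)–(1.56486, -0.9568, -0.55)  len=0.4316
  (v19,v3,v16) [-+-] → (1.56486, -0.9568, -0.55)–(1.76175, -0.9568, -0.353091)  len=0.2785
  (v16,v3,v0) [-++] → (1.76175, -0.9568, -0.353091)–(2.11484, -0.9568, 0)  len=0.4993

Chained into 2 loop(s):
  loop 1: 8 segments, perimeter = 2.8298
  loop 2: 8 segments, perimeter = 3.1113
Total perimeter = 5.941

loops=2 perimeter=5.941


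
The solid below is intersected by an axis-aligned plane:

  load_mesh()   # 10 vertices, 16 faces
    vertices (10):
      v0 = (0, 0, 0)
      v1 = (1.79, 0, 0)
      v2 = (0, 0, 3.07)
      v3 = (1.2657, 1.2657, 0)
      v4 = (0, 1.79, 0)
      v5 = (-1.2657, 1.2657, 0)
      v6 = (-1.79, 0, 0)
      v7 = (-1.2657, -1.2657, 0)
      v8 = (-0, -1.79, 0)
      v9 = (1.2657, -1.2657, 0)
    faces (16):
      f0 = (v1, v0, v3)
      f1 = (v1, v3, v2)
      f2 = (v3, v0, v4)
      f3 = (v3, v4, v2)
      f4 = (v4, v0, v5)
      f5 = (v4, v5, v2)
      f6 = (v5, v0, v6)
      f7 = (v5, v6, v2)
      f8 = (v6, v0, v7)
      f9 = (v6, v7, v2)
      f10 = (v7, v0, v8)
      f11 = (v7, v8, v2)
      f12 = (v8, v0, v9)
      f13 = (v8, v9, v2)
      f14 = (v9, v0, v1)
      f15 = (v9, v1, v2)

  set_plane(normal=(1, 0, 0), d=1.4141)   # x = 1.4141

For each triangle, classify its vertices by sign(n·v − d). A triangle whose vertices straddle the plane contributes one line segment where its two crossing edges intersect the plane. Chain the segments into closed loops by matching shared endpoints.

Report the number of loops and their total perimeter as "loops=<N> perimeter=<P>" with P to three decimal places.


loops=1 perimeter=4.041

Straddling triangles (4 of 16):
  (v1,v0,v3) [+--] → (1.4141, 0, 0)–(1.4141, 0.907451, 0)  len=0.9075
  (v1,v3,v2) [+--] → (1.4141, 0.907451, 0)–(1.4141, 0, 0.6447)  len=1.1132
  (v9,v0,v1) [--+] → (1.4141, 0, 0)–(1.4141, -0.907451, 0)  len=0.9075
  (v9,v1,v2) [-+-] → (1.4141, -0.907451, 0)–(1.4141, 0, 0.6447)  len=1.1132

Chained into 1 loop(s):
  loop 1: 4 segments, perimeter = 4.0412
Total perimeter = 4.041


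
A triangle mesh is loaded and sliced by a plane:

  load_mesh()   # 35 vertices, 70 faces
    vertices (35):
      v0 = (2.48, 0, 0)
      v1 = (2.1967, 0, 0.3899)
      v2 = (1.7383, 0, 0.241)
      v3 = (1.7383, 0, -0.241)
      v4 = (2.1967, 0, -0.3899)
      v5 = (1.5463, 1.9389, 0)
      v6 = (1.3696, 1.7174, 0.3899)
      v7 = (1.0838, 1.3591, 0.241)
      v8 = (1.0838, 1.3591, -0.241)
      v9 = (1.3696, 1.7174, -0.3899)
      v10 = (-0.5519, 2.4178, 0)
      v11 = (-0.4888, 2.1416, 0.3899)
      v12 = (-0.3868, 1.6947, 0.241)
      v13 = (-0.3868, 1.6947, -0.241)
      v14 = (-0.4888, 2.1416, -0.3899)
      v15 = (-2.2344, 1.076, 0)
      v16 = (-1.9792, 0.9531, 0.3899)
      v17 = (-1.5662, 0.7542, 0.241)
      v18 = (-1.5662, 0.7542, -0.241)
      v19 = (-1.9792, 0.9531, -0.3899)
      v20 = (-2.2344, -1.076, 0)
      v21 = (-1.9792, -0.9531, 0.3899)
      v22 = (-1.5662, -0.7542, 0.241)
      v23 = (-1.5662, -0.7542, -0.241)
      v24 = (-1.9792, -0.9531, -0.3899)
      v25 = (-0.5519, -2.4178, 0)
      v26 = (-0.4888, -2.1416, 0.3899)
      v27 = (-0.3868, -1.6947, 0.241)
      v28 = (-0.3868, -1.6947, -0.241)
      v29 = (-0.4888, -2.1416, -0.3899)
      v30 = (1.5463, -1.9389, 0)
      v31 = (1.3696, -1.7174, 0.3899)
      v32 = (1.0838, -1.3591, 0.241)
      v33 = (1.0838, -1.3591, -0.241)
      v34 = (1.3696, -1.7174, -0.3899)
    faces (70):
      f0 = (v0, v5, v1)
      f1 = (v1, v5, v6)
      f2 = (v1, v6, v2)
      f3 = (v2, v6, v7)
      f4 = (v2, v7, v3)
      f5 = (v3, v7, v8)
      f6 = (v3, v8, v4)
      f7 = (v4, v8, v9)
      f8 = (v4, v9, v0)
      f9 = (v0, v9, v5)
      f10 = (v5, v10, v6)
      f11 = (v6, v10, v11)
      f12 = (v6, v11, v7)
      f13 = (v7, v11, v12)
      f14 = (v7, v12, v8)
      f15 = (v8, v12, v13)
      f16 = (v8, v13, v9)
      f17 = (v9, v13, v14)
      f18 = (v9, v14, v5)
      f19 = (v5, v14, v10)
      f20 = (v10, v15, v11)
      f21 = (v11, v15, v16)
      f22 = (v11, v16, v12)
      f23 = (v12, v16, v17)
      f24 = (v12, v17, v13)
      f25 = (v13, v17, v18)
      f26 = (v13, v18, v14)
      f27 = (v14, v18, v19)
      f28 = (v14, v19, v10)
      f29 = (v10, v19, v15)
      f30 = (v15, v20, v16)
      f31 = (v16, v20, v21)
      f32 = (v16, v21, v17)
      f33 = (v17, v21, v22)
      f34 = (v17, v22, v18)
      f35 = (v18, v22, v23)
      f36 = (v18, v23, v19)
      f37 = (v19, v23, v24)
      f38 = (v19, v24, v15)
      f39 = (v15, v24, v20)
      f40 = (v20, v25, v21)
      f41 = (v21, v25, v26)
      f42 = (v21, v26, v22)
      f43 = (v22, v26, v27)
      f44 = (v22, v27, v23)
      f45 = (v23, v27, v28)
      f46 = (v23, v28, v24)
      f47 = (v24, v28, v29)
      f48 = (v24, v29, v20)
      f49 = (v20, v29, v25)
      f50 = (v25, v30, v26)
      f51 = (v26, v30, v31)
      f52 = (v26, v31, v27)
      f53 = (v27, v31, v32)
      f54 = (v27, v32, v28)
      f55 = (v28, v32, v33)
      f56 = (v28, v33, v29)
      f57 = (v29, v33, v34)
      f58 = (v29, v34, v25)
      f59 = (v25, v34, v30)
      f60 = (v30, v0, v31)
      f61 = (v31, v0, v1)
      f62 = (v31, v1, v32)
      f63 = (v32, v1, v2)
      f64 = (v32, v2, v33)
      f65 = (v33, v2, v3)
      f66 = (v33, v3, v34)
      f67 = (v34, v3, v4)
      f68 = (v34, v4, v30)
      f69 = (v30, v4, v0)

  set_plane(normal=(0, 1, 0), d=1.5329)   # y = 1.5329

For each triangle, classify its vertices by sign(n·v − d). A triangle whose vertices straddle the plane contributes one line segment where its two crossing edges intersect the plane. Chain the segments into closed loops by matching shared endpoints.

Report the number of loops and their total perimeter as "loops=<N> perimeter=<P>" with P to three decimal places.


Straddling triangles (22 of 70):
  (v0,v5,v1) [-+-] → (1.74181, 1.5329, 0)–(1.68249, 1.5329, 0.0816439)  len=0.1009
  (v1,v5,v6) [-++] → (1.68249, 1.5329, 0.0816439)–(1.45846, 1.5329, 0.3899)  len=0.3811
  (v1,v6,v2) [-+-] → (1.45846, 1.5329, 0.3899)–(1.40921, 1.5329, 0.373904)  len=0.0518
  (v2,v6,v7) [-+-] → (1.40921, 1.5329, 0.373904)–(1.22243, 1.5329, 0.313227)  len=0.1964
  (v4,v8,v9) [--+] → (1.22243, 1.5329, -0.313227)–(1.45846, 1.5329, -0.3899)  len=0.2482
  (v4,v9,v0) [-+-] → (1.45846, 1.5329, -0.3899)–(1.48889, 1.5329, -0.348013)  len=0.0518
  (v0,v9,v5) [-++] → (1.48889, 1.5329, -0.348013)–(1.74181, 1.5329, 0)  len=0.4302
  (v6,v11,v7) [++-] → (0.734512, 1.5329, 0.274072)–(1.22243, 1.5329, 0.313227)  len=0.4895
  (v7,v11,v12) [-++] → (0.734512, 1.5329, 0.274072)–(0.322208, 1.5329, 0.241)  len=0.4136
  (v7,v12,v8) [-+-] → (0.322208, 1.5329, 0.241)–(0.322208, 1.5329, 0.0086174)  len=0.2324
  (v8,v12,v13) [-++] → (0.322208, 1.5329, 0.0086174)–(0.322208, 1.5329, -0.241)  len=0.2496
  (v8,v13,v9) [-++] → (0.322208, 1.5329, -0.241)–(1.22243, 1.5329, -0.313227)  len=0.9031
  (v10,v15,v11) [+-+] → (-1.66149, 1.5329, 0)–(-1.48593, 1.5329, 0.167178)  len=0.2424
  (v11,v15,v16) [+--] → (-1.48593, 1.5329, 0.167178)–(-1.25212, 1.5329, 0.3899)  len=0.3229
  (v11,v16,v12) [+-+] → (-1.25212, 1.5329, 0.3899)–(-0.734225, 1.5329, 0.273487)  len=0.5308
  (v12,v16,v17) [+--] → (-0.734225, 1.5329, 0.273487)–(-0.589699, 1.5329, 0.241)  len=0.1481
  (v12,v17,v13) [+-+] → (-0.589699, 1.5329, 0.241)–(-0.589699, 1.5329, -0.158079)  len=0.3991
  (v13,v17,v18) [+--] → (-0.589699, 1.5329, -0.158079)–(-0.589699, 1.5329, -0.241)  len=0.0829
  (v13,v18,v14) [+-+] → (-0.589699, 1.5329, -0.241)–(-0.961492, 1.5329, -0.324572)  len=0.3811
  (v14,v18,v19) [+--] → (-0.961492, 1.5329, -0.324572)–(-1.25212, 1.5329, -0.3899)  len=0.2979
  (v14,v19,v10) [+-+] → (-1.25212, 1.5329, -0.3899)–(-1.4142, 1.5329, -0.235558)  len=0.2238
  (v10,v19,v15) [+--] → (-1.4142, 1.5329, -0.235558)–(-1.66149, 1.5329, 0)  len=0.3415

Chained into 2 loop(s):
  loop 1: 12 segments, perimeter = 3.7485
  loop 2: 10 segments, perimeter = 2.9706
Total perimeter = 6.719

loops=2 perimeter=6.719
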